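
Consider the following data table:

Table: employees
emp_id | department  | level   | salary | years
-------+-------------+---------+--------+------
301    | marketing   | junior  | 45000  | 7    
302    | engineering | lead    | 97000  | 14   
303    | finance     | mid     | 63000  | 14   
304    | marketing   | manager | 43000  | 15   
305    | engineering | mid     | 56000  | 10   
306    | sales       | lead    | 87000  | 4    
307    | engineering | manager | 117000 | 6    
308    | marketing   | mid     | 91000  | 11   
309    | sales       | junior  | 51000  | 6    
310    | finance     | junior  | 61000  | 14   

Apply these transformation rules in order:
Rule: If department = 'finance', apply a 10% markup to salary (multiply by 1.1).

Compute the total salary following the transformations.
723400.0

Step 1: Records with department = 'finance' have total salary = 124000
Step 2: Apply multiplier: 124000 × 1.1 = 136400.0
Step 3: Other records total: 587000
Step 4: Final sum = 136400.0 + 587000 = 723400.0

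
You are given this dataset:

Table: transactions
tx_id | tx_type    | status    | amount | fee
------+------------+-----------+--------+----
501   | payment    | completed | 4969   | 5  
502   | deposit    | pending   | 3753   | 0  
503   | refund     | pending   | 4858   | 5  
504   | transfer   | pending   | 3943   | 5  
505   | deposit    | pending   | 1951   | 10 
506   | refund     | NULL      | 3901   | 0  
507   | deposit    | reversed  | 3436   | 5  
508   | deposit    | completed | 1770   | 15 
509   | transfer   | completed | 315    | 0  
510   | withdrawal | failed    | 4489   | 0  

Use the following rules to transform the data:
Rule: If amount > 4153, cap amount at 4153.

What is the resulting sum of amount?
31528

Step 1: 3 records have amount > 4153
Step 2: These records originally summed to 14316
Step 3: After capping: 3 × 4153 = 12459
Step 4: Unaffected records sum: 19069
Step 5: Final sum = 12459 + 19069 = 31528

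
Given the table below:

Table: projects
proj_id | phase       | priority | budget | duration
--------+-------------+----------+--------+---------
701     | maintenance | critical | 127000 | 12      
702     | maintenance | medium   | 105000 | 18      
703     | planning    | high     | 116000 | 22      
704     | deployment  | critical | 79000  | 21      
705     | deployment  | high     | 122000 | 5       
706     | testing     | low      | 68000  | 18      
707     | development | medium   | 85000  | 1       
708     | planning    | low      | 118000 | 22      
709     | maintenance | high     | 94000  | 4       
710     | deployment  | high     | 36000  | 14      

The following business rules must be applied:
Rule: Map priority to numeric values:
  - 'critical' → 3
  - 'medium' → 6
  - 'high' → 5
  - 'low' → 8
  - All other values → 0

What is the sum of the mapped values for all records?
54

Step 1: Apply mapping to each record
Step 2: Count by status:
  'critical': 2 records × 3 = 6
  'medium': 2 records × 6 = 12
  'high': 4 records × 5 = 20
  'low': 2 records × 8 = 16
Step 3: Sum all mapped values = 54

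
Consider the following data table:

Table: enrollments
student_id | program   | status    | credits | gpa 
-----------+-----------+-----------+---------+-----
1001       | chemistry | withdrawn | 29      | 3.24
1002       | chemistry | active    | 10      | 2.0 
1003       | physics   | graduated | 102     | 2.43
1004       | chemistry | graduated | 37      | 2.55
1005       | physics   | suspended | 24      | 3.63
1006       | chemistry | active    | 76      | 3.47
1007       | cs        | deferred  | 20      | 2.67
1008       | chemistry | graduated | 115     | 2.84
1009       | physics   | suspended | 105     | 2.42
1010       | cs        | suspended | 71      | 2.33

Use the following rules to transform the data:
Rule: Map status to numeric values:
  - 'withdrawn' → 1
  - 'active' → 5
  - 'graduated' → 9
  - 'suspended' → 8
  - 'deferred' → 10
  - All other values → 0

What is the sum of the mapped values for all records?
72

Step 1: Apply mapping to each record
Step 2: Count by status:
  'withdrawn': 1 records × 1 = 1
  'active': 2 records × 5 = 10
  'graduated': 3 records × 9 = 27
  'suspended': 3 records × 8 = 24
  'deferred': 1 records × 10 = 10
Step 3: Sum all mapped values = 72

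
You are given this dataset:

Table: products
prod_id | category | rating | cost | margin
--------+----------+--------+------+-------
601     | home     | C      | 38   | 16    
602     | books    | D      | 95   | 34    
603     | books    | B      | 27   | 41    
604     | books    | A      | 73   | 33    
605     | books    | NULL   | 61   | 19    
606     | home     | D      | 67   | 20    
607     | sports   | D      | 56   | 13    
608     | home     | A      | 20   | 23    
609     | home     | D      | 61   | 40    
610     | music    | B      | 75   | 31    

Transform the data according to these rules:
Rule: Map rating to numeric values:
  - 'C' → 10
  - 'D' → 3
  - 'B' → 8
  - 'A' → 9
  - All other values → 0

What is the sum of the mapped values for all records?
56

Step 1: Apply mapping to each record
Step 2: Count by status:
  'C': 1 records × 10 = 10
  'D': 4 records × 3 = 12
  'B': 2 records × 8 = 16
  'A': 2 records × 9 = 18
Step 3: Sum all mapped values = 56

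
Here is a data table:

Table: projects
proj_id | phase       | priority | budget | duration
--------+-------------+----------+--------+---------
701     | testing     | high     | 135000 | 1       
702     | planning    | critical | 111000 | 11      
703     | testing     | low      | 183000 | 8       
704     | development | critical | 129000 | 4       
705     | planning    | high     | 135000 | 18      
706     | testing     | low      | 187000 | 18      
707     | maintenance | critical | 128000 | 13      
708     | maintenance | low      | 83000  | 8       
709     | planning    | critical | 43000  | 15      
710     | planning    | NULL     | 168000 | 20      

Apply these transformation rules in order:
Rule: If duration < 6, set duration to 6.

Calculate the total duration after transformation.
123

Step 1: 2 records have duration < 6
Step 2: These records originally summed to 5
Step 3: After setting to minimum: 2 × 6 = 12
Step 4: Unaffected records sum: 111
Step 5: Final sum = 12 + 111 = 123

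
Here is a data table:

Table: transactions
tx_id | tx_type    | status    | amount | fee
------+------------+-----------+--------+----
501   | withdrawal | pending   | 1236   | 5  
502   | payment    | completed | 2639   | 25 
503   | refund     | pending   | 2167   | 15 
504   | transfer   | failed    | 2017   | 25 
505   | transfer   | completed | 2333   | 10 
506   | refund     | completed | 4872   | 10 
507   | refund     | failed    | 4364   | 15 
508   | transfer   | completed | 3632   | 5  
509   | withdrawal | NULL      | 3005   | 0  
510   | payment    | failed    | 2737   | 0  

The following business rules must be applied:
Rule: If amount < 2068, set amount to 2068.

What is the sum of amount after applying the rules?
29885

Step 1: 2 records have amount < 2068
Step 2: These records originally summed to 3253
Step 3: After setting to minimum: 2 × 2068 = 4136
Step 4: Unaffected records sum: 25749
Step 5: Final sum = 4136 + 25749 = 29885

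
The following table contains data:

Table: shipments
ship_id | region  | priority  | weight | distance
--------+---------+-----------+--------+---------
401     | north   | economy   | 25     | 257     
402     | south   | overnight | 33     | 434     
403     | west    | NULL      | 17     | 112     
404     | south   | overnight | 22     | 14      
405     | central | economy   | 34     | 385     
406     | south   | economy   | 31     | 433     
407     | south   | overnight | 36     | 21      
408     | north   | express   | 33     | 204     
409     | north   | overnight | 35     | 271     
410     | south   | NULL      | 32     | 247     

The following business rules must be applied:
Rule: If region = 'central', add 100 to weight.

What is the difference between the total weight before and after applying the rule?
100

Step 1: Original sum of weight = 298
Step 2: 1 records have region = 'central'
Step 3: Each affected record changes by 100
Step 4: Total change = 1 × 100 = 100
Step 5: New sum = 298 + 100 = 398
Step 6: Difference = |398 - 298| = 100
        (Sum increased by 100)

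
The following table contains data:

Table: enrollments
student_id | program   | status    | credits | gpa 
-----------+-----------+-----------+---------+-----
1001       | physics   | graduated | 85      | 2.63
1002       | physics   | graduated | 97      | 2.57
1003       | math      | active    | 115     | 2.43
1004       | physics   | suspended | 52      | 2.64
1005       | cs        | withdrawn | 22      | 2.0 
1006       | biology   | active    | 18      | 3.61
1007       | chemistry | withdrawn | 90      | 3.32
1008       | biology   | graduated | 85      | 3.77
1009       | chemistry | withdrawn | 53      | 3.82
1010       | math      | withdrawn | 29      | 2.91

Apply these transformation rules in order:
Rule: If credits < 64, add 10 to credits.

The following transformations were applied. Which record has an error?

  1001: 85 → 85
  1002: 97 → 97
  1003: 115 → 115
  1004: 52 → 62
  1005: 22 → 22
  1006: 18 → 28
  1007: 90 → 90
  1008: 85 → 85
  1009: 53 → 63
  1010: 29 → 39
Record 1005 has an error. The correct transformed value should be 32, not 22.

Step 1: Check each record against the rule
Step 2: Record 1005 has credits = 22
Step 3: Since 22 < 64, the bonus should have been applied
Step 4: Correct value = 32, but claimed value = 22
Conclusion: Record 1005 has the error.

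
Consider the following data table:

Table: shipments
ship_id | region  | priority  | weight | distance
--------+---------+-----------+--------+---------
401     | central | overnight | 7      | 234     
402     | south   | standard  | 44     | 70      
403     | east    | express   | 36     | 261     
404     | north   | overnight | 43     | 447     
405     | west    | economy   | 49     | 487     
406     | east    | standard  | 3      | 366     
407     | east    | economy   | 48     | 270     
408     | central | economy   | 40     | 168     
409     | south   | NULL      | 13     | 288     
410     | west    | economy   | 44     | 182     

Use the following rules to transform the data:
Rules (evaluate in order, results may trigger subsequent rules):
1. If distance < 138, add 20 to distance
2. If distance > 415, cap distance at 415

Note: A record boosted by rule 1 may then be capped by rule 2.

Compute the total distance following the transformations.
2689

Step 1: Apply rule 1 to records with distance < 138
  - 1 records get bonus of 20
  - Of these, 0 records then exceed 415 and get capped
Step 2: Apply rule 2 to records with distance > 415
  - 2 records (original) are capped
Step 3: Calculate final sum = 2689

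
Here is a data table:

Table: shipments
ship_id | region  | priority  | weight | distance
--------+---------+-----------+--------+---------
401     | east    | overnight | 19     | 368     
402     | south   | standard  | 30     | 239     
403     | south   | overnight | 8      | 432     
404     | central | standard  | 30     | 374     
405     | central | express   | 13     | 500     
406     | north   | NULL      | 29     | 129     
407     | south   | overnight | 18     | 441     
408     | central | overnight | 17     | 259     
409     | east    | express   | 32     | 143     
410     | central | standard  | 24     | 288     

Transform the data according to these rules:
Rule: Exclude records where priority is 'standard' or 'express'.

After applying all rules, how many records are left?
5

Step 1: Count records to exclude
  - 3 (standard) + 2 (express) = 5 records
Step 2: Total records: 10
Step 3: Remaining = 10 - 5 = 5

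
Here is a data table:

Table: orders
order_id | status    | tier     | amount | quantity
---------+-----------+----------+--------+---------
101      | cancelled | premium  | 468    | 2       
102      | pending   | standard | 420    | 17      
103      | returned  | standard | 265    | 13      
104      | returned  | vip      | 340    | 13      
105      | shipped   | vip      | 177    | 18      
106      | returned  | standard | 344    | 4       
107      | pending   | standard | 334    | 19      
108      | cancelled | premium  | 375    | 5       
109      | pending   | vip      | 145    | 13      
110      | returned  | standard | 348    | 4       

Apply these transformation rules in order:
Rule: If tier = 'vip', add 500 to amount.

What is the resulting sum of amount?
4716

Step 1: Count records where tier = 'vip': 3
Step 2: Total bonus added: 3 × 500 = 1500
Step 3: Original sum of amount: 3216
Step 4: Final sum = 3216 + 1500 = 4716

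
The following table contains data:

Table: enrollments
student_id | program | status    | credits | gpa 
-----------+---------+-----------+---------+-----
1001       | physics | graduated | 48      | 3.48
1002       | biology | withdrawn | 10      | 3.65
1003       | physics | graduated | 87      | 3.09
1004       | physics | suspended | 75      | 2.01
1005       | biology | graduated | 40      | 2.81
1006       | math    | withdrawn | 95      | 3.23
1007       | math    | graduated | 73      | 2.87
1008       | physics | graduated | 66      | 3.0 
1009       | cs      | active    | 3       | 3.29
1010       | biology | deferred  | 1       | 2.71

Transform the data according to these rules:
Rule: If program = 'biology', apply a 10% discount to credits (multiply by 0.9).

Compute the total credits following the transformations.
492.9

Step 1: Records with program = 'biology' have total credits = 51
Step 2: Apply multiplier: 51 × 0.9 = 45.9
Step 3: Other records total: 447
Step 4: Final sum = 45.9 + 447 = 492.9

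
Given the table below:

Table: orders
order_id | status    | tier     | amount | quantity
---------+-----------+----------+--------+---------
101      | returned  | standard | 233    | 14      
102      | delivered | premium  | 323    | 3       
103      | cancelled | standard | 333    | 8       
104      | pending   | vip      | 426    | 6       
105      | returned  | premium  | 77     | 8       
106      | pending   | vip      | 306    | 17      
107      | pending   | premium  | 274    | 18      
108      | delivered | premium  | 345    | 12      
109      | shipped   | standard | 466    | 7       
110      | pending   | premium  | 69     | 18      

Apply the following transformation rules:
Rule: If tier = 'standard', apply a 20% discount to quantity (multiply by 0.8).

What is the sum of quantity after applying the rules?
105.2

Step 1: Records with tier = 'standard' have total quantity = 29
Step 2: Apply multiplier: 29 × 0.8 = 23.2
Step 3: Other records total: 82
Step 4: Final sum = 23.2 + 82 = 105.2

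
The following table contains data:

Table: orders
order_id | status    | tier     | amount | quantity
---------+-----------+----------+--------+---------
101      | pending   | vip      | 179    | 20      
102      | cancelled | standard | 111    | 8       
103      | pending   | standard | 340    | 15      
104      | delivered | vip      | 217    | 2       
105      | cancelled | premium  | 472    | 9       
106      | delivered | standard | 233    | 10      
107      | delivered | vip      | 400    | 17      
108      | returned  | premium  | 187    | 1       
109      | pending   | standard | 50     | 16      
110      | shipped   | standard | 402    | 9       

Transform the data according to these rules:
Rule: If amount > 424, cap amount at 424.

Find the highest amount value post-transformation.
424

Step 1: Original maximum amount = 472
Step 2: Apply cap at 424
Step 3: 1 records had amount > 424 and were capped
Step 4: Maximum after transformation = 424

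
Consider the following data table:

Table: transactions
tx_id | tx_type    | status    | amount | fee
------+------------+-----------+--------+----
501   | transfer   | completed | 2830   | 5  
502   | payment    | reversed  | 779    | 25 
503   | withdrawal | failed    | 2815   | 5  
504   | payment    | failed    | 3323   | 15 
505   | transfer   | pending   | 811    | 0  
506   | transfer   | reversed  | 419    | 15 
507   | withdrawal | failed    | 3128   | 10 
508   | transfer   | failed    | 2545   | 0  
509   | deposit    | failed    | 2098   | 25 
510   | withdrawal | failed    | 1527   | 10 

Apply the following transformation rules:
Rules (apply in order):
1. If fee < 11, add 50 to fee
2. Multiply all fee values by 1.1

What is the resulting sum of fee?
451.0

Step 1: Apply Rule 1 - Add 50 to records with fee < 11
  - 6 records affected: 30 + (6 × 50) = 330
  - Unaffected records: 80
  - Sum after Rule 1: 410
Step 2: Apply Rule 2 - Multiply all by 1.1
  - 410 × 1.1 = 451.0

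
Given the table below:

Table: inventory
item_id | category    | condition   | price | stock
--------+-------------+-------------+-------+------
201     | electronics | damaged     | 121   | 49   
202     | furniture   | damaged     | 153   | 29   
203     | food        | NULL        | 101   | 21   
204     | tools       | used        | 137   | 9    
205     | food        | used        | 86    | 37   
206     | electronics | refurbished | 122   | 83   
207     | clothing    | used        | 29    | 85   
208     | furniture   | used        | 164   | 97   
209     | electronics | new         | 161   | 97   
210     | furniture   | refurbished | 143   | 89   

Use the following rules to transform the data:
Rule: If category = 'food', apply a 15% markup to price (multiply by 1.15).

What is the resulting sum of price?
1245.05

Step 1: Records with category = 'food' have total price = 187
Step 2: Apply multiplier: 187 × 1.15 = 215.05
Step 3: Other records total: 1030
Step 4: Final sum = 215.05 + 1030 = 1245.05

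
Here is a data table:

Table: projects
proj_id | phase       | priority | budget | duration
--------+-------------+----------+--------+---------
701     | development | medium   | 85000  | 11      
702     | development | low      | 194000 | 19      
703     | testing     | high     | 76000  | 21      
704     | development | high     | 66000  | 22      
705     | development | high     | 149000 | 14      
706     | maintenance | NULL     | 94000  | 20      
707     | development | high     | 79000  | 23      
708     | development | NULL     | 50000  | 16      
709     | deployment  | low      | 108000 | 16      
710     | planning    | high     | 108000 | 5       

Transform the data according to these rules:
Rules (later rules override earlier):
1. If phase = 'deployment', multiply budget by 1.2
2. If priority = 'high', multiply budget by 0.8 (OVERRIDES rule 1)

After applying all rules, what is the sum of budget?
935000.0

Step 1: Rule 2 takes priority for records with priority = 'high'
  - 5 records: 478000 × 0.8 = 382400.0
Step 2: Rule 1 applies to remaining records with phase = 'deployment'
  - 1 records: 108000 × 1.2 = 129600.0
Step 3: Other records unchanged: 423000
Step 4: Final sum = 382400.0 + 129600.0 + 423000 = 935000.0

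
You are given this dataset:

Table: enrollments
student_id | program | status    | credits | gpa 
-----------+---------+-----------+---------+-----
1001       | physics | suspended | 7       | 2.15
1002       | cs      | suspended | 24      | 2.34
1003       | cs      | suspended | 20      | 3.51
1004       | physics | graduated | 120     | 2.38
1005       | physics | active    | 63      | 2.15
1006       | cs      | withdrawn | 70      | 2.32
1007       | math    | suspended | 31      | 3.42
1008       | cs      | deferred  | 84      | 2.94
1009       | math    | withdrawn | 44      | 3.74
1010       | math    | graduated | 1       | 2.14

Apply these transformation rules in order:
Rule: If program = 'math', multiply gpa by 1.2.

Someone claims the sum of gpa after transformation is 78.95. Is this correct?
No, the correct result is 28.95.

Step 1: Calculate the correct sum after transformation
Step 2: Apply multiplier 1.2 to records where program = 'math'
Step 3: Correct result = 28.95
Step 4: Claimed result = 78.95
Step 5: 28.95 ≠ 78.95
Conclusion: The claimed result is incorrect. The correct answer is 28.95.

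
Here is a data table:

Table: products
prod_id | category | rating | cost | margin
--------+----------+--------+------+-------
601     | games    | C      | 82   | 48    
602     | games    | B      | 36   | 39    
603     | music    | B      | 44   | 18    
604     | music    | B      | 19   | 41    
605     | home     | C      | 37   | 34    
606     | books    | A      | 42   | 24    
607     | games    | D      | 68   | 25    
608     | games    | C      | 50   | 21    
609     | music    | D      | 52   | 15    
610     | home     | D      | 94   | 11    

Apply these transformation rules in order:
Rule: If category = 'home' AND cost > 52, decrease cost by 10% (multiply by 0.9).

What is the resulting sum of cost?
514.6

Step 1: Find records where category = 'home' AND cost > 52
Step 2: 1 records match, summing to 94
Step 3: After multiplier: 94 × 0.9 = 84.6
Step 4: Unaffected records sum: 430
Step 5: Final sum = 84.6 + 430 = 514.6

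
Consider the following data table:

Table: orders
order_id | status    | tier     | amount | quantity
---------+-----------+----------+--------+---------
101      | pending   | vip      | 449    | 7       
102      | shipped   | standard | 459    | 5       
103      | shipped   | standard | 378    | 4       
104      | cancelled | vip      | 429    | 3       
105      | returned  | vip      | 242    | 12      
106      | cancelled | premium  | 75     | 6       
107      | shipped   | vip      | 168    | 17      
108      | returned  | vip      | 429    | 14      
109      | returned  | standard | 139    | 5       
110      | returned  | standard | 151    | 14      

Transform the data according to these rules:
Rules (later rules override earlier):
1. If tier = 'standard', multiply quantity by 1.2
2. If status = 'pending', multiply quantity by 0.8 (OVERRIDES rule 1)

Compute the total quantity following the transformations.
91.2

Step 1: Rule 2 takes priority for records with status = 'pending'
  - 1 records: 7 × 0.8 = 5.6
Step 2: Rule 1 applies to remaining records with tier = 'standard'
  - 4 records: 28 × 1.2 = 33.6
Step 3: Other records unchanged: 52
Step 4: Final sum = 5.6 + 33.6 + 52 = 91.2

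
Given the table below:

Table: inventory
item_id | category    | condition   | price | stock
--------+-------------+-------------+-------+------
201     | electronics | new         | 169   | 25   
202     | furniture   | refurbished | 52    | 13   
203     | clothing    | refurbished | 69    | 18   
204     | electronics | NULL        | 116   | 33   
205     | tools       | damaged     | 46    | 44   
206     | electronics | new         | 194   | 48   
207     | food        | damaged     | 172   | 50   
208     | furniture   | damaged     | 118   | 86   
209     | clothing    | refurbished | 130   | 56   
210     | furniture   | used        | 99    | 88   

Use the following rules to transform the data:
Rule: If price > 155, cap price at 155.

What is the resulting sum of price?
1095

Step 1: 3 records have price > 155
Step 2: These records originally summed to 535
Step 3: After capping: 3 × 155 = 465
Step 4: Unaffected records sum: 630
Step 5: Final sum = 465 + 630 = 1095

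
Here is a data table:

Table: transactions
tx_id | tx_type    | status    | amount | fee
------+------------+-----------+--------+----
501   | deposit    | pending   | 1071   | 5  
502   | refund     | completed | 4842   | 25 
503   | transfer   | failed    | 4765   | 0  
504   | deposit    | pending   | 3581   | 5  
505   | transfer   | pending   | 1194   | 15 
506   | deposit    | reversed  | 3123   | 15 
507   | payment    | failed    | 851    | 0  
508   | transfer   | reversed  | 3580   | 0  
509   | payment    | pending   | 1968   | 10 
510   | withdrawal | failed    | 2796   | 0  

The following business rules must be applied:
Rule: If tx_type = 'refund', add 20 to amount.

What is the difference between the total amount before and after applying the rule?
20

Step 1: Original sum of amount = 27771
Step 2: 1 records have tx_type = 'refund'
Step 3: Each affected record changes by 20
Step 4: Total change = 1 × 20 = 20
Step 5: New sum = 27771 + 20 = 27791
Step 6: Difference = |27791 - 27771| = 20
        (Sum increased by 20)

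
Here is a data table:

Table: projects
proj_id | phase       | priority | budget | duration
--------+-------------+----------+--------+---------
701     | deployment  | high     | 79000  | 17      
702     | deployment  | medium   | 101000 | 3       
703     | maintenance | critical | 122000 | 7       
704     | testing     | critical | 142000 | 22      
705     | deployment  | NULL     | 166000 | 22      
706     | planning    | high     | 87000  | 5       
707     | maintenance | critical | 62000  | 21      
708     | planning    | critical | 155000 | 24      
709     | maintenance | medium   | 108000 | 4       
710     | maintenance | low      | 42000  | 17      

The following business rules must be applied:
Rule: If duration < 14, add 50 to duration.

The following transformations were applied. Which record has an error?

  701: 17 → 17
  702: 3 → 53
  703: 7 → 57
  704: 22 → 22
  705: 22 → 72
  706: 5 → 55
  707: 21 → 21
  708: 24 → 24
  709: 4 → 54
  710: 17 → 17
Record 705 has an error. The correct transformed value should be 22, not 72.

Step 1: Check each record against the rule
Step 2: Record 705 has duration = 22
Step 3: Since 22 >= 14, the bonus should not have been applied
Step 4: Correct value = 22, but claimed value = 72
Conclusion: Record 705 has the error.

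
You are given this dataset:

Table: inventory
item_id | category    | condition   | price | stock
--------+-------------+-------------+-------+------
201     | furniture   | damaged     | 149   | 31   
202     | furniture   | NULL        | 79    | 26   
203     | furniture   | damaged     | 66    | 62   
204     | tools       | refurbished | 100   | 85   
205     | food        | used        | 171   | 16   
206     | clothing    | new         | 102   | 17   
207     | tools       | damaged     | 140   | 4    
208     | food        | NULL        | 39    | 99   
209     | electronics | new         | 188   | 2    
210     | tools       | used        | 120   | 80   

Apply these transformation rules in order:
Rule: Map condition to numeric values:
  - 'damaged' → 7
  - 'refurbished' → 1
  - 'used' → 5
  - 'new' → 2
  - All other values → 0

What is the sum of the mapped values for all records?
36

Step 1: Apply mapping to each record
Step 2: Count by status:
  'damaged': 3 records × 7 = 21
  'refurbished': 1 records × 1 = 1
  'used': 2 records × 5 = 10
  'new': 2 records × 2 = 4
Step 3: Sum all mapped values = 36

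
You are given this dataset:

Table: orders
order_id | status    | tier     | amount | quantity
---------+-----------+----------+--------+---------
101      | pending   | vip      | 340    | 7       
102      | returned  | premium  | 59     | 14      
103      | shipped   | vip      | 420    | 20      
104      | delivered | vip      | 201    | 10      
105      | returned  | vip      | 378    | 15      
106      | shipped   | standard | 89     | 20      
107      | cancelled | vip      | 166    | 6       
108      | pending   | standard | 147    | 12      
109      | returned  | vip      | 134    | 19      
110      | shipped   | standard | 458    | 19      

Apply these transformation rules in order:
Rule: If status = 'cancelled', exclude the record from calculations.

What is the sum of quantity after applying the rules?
136

Step 1: Identify records where status = 'cancelled'
Step 2: The excluded records sum to 6
Step 3: Original total quantity = 142
Step 4: Remaining total = 142 - 6 = 136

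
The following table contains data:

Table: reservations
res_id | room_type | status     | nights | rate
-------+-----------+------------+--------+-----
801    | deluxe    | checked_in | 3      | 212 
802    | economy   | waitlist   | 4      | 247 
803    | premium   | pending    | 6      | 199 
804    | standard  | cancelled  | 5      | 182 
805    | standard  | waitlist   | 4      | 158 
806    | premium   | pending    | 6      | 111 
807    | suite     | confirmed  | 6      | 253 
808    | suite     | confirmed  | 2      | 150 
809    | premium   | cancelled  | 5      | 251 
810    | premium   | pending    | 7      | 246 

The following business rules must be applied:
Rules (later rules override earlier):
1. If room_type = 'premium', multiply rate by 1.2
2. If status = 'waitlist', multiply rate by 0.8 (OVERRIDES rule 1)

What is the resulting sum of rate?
2089.4

Step 1: Rule 2 takes priority for records with status = 'waitlist'
  - 2 records: 405 × 0.8 = 324.0
Step 2: Rule 1 applies to remaining records with room_type = 'premium'
  - 4 records: 807 × 1.2 = 968.4
Step 3: Other records unchanged: 797
Step 4: Final sum = 324.0 + 968.4 + 797 = 2089.4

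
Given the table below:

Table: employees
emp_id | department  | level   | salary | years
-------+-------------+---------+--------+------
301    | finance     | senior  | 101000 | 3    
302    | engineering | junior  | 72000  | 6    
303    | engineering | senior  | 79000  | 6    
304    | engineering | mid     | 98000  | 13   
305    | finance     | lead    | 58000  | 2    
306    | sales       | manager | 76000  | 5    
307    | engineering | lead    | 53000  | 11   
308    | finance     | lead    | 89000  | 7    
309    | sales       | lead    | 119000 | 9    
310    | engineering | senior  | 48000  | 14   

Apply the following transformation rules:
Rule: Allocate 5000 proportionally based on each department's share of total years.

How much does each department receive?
engineering: 3289.47, finance: 789.47, sales: 921.05

Step 1: Calculate total years = 76
Step 2: Calculate each department's proportion:
  engineering: 50/76 = 65.79% → 3289.47
  finance: 12/76 = 15.79% → 789.47
  sales: 14/76 = 18.42% → 921.05
Step 3: Verify: sum of allocations ≈ 5000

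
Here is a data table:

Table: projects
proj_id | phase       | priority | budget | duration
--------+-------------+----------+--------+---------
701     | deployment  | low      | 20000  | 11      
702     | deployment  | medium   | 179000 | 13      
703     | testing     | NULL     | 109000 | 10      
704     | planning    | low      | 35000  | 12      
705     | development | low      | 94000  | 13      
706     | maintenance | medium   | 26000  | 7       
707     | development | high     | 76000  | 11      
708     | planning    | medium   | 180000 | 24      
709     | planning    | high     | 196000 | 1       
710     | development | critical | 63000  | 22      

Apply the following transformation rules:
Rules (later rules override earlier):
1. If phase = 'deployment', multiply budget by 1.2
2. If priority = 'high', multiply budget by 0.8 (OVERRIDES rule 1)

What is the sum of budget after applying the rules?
963400.0

Step 1: Rule 2 takes priority for records with priority = 'high'
  - 2 records: 272000 × 0.8 = 217600.0
Step 2: Rule 1 applies to remaining records with phase = 'deployment'
  - 2 records: 199000 × 1.2 = 238800.0
Step 3: Other records unchanged: 507000
Step 4: Final sum = 217600.0 + 238800.0 + 507000 = 963400.0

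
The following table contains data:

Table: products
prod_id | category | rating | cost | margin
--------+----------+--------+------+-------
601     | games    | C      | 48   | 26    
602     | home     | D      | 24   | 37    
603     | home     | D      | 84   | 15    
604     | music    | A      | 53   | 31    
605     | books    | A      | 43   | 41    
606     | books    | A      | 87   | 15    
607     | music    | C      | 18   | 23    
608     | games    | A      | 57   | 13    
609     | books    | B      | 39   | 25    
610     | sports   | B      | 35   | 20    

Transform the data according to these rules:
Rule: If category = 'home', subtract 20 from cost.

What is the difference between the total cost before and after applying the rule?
40

Step 1: Original sum of cost = 488
Step 2: 2 records have category = 'home'
Step 3: Each affected record changes by -20
Step 4: Total change = 2 × -20 = -40
Step 5: New sum = 488 + -40 = 448
Step 6: Difference = |448 - 488| = 40
        (Sum decreased by 40)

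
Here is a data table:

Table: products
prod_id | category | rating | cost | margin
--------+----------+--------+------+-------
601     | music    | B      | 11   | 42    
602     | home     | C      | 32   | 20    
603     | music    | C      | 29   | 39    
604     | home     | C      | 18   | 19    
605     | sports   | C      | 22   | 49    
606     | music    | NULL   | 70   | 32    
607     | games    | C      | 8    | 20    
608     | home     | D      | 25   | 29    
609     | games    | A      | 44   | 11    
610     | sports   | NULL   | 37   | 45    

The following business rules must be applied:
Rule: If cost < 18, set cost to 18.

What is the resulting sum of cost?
313

Step 1: 2 records have cost < 18
Step 2: These records originally summed to 19
Step 3: After setting to minimum: 2 × 18 = 36
Step 4: Unaffected records sum: 277
Step 5: Final sum = 36 + 277 = 313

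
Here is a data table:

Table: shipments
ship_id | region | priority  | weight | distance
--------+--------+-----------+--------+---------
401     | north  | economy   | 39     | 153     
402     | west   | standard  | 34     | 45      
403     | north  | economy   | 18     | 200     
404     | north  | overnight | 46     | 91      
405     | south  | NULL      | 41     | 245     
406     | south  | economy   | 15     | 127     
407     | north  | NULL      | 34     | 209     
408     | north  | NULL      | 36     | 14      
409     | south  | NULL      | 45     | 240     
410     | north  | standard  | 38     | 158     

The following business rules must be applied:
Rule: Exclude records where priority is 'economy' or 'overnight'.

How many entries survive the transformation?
6

Step 1: Count records to exclude
  - 3 (economy) + 1 (overnight) = 4 records
Step 2: Total records: 10
Step 3: Remaining = 10 - 4 = 6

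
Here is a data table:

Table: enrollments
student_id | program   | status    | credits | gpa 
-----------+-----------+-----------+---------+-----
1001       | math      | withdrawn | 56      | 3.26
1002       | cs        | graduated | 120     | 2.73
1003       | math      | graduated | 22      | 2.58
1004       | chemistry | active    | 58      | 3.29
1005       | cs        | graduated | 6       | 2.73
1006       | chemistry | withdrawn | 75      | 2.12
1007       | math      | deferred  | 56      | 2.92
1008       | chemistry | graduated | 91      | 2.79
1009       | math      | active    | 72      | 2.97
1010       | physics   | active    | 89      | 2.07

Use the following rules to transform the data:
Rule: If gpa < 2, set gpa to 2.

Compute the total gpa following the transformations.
27.46

Step 1: 0 records have gpa < 2
Step 2: These records originally summed to 0
Step 3: After setting to minimum: 0 × 2 = 0
Step 4: Unaffected records sum: 27.46
Step 5: Final sum = 0 + 27.46 = 27.46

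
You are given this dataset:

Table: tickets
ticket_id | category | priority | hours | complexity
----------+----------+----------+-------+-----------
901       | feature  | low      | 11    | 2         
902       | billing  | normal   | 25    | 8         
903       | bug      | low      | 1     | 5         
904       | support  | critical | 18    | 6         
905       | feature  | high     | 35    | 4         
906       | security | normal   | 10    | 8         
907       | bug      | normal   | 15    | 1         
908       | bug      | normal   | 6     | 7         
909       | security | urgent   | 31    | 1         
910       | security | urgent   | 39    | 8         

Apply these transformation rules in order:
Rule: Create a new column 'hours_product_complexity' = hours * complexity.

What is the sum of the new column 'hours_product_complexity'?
955

Step 1: For each record, compute hours * complexity
Example calculations:
  11 * 2 = 22
  25 * 8 = 200
  1 * 5 = 5
  ...
Step 2: Sum all derived values
Step 3: Total = 955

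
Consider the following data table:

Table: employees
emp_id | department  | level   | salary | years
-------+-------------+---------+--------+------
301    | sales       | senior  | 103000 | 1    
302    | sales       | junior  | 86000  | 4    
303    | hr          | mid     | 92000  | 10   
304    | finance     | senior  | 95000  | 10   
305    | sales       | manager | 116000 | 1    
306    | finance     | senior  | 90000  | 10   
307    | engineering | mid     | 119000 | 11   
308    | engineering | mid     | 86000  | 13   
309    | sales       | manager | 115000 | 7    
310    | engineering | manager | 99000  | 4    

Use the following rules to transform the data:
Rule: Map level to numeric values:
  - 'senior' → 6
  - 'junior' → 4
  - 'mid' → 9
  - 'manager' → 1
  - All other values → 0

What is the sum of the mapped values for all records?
52

Step 1: Apply mapping to each record
Step 2: Count by status:
  'senior': 3 records × 6 = 18
  'junior': 1 records × 4 = 4
  'mid': 3 records × 9 = 27
  'manager': 3 records × 1 = 3
Step 3: Sum all mapped values = 52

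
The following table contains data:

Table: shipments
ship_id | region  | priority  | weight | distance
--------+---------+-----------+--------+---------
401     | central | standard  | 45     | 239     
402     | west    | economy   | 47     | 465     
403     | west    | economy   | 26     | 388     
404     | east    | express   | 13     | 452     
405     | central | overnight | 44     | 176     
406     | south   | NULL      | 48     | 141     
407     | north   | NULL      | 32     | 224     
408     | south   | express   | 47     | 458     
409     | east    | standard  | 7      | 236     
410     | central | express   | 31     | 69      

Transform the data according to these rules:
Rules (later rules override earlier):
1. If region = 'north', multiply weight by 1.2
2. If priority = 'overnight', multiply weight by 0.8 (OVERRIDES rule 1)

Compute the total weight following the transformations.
337.6

Step 1: Rule 2 takes priority for records with priority = 'overnight'
  - 1 records: 44 × 0.8 = 35.2
Step 2: Rule 1 applies to remaining records with region = 'north'
  - 1 records: 32 × 1.2 = 38.4
Step 3: Other records unchanged: 264
Step 4: Final sum = 35.2 + 38.4 + 264 = 337.6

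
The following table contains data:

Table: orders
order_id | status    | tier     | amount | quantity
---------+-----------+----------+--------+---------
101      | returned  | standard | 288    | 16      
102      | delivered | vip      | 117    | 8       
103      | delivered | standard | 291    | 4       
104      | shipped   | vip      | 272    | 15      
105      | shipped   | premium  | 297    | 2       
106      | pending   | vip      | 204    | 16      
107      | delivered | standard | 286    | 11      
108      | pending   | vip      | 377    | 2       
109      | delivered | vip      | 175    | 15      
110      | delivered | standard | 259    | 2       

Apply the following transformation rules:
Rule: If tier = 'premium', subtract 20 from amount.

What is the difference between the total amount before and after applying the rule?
20

Step 1: Original sum of amount = 2566
Step 2: 1 records have tier = 'premium'
Step 3: Each affected record changes by -20
Step 4: Total change = 1 × -20 = -20
Step 5: New sum = 2566 + -20 = 2546
Step 6: Difference = |2546 - 2566| = 20
        (Sum decreased by 20)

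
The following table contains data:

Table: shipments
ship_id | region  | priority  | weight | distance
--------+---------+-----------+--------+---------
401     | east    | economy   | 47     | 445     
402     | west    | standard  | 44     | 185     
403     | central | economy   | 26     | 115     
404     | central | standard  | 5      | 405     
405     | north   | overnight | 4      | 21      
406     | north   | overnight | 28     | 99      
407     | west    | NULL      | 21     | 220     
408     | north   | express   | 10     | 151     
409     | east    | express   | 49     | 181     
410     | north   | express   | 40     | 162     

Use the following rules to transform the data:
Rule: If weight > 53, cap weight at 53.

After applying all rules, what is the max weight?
49

Step 1: Original maximum weight = 49
Step 2: Check cap of 53 against maximum
Step 3: No records exceed the cap (max 49 <= cap 53), so no capping applies
Step 4: Maximum after transformation = 49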